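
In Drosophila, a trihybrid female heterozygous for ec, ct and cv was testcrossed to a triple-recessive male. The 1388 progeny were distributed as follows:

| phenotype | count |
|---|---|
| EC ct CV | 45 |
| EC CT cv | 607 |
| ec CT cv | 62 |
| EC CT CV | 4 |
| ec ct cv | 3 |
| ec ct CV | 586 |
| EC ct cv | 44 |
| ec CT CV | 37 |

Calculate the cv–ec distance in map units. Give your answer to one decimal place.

8.2 map units

The two most frequent reciprocal classes, ec ct CV and EC CT cv, are the parental types, so the F1 was ec ct CV / EC CT cv.
The two rarest classes, ec ct cv and EC CT CV, are the double crossovers. Comparing them with the parentals, only the cv allele has switched, so cv is the middle locus and the order is ct – cv – ec.
Crossovers in the cv–ec interval produce the single-crossover classes EC ct CV and ec CT cv (45 + 62 = 107) plus the double crossovers (7).
RF(cv–ec) = (107 + 7) / 1388 = 114/1388 = 0.0821 → 8.2 map units.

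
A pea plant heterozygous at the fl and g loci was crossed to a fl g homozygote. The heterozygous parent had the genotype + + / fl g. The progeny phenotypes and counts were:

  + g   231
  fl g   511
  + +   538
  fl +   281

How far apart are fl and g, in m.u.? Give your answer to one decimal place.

32.8 m.u.

The recombinant classes are + g and fl +: 231 + 281 = 512.
Recombination frequency = 512/1561 = 0.3280 ≈ 32.8%, i.e. 32.8 m.u.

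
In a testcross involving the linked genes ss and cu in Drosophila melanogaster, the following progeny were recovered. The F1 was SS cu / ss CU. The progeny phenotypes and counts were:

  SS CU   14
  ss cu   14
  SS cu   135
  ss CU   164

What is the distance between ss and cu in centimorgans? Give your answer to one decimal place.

8.6 centimorgans

The recombinant classes are SS CU and ss cu: 14 + 14 = 28.
Recombination frequency = 28/327 = 0.0856 ≈ 8.6%, i.e. 8.6 centimorgans.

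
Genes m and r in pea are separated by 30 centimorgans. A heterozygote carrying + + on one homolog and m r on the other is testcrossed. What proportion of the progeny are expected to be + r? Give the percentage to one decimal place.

15.0%

A map distance of 30 centimorgans corresponds to a recombination frequency of 0.300.
The F1 is + + / m r, so + r is a recombinant gamete class with expected frequency r/2 = 0.300/2 = 0.1500.
That is 0.1500 = 15.0% of the progeny.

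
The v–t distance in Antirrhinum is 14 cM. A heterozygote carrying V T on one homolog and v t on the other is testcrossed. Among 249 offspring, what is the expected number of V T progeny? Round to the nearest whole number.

107

A map distance of 14 cM corresponds to a recombination frequency of 0.140.
The F1 is V T / v t, so V T is a parental gamete class with expected frequency (1 − r)/2 = 0.860/2 = 0.4300.
Expected number = 0.4300 × 249 = 107.07 ≈ 107.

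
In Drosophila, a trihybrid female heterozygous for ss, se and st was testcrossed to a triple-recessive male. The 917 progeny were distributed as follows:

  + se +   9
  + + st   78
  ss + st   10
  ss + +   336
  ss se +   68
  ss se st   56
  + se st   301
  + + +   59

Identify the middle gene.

The two most frequent reciprocal classes, ss + + and + se st, are the parental types, so the F1 was ss + + / + se st.
The two rarest classes, ss + st and + se +, are the double crossovers. Comparing them with the parentals, only the st allele has switched, so st is the middle locus and the order is ss – st – se.

st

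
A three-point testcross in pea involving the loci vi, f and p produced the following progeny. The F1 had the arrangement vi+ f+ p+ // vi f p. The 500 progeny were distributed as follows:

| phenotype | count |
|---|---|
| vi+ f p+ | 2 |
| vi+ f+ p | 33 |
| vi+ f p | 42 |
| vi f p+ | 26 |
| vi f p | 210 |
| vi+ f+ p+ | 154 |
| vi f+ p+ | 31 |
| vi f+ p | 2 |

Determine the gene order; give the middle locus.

The two rarest classes, vi+ f p+ and vi f+ p, are the double crossovers. Comparing them with the parentals, only the f allele has switched, so f is the middle locus and the order is p – f – vi.

f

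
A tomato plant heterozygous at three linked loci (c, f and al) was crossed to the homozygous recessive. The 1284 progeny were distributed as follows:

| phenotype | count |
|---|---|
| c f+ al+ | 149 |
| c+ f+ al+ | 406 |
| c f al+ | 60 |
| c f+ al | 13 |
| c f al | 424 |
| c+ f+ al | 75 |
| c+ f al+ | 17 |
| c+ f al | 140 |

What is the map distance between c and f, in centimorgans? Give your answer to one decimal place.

24.8 centimorgans

The two most frequent reciprocal classes, c+ f+ al+ and c f al, are the parental types, so the F1 was c+ f+ al+ / c f al.
The two rarest classes, c+ f al+ and c f+ al, are the double crossovers. Comparing them with the parentals, only the f allele has switched, so f is the middle locus and the order is al – f – c.
Crossovers in the f–c interval produce the single-crossover classes c f+ al+ and c+ f al (149 + 140 = 289) plus the double crossovers (30).
RF(f–c) = (289 + 30) / 1284 = 319/1284 = 0.2484 → 24.8 centimorgans.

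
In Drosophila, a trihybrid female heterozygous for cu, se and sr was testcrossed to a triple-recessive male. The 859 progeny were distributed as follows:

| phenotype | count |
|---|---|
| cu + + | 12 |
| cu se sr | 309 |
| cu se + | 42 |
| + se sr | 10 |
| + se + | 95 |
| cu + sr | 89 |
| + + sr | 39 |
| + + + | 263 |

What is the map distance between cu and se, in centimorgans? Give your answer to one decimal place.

The two most frequent reciprocal classes, + + + and cu se sr, are the parental types, so the F1 was + + + / cu se sr.
The two rarest classes, cu + + and + se sr, are the double crossovers. Comparing them with the parentals, only the cu allele has switched, so cu is the middle locus and the order is se – cu – sr.
Crossovers in the se–cu interval produce the single-crossover classes + se + and cu + sr (95 + 89 = 184) plus the double crossovers (22).
RF(se–cu) = (184 + 22) / 859 = 206/859 = 0.2398 → 24.0 centimorgans.

24.0 centimorgans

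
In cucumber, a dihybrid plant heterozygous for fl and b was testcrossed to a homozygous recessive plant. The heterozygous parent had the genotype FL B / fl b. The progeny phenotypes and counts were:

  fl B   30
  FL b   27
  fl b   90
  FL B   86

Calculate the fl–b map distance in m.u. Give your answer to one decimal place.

The recombinant classes are FL b and fl B: 27 + 30 = 57.
Recombination frequency = 57/233 = 0.2446 ≈ 24.5%, i.e. 24.5 m.u.

24.5 m.u.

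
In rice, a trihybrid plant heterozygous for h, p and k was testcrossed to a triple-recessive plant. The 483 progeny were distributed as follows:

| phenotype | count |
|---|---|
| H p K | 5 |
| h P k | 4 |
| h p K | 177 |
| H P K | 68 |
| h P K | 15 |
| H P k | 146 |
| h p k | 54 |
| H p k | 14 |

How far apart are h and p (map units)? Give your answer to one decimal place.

The two most frequent reciprocal classes, h p K and H P k, are the parental types, so the F1 was h p K / H P k.
The two rarest classes, H p K and h P k, are the double crossovers. Comparing them with the parentals, only the h allele has switched, so h is the middle locus and the order is k – h – p.
Crossovers in the h–p interval produce the single-crossover classes h P K and H p k (15 + 14 = 29) plus the double crossovers (9).
RF(h–p) = (29 + 9) / 483 = 38/483 = 0.0787 → 7.9 map units.

7.9 map units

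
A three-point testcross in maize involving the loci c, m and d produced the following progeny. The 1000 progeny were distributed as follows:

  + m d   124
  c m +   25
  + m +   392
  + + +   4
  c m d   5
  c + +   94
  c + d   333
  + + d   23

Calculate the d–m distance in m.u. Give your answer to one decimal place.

The two most frequent reciprocal classes, + m + and c + d, are the parental types, so the F1 was + m + / c + d.
The two rarest classes, + + + and c m d, are the double crossovers. Comparing them with the parentals, only the m allele has switched, so m is the middle locus and the order is c – m – d.
Crossovers in the m–d interval produce the single-crossover classes + m d and c + + (124 + 94 = 218) plus the double crossovers (9).
RF(m–d) = (218 + 9) / 1000 = 227/1000 = 0.2270 → 22.7 m.u.

22.7 m.u.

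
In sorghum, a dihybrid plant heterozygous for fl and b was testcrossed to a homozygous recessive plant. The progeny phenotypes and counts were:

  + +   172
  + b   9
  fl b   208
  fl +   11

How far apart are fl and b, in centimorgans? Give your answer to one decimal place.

5.0 centimorgans

The two most frequent classes, + + (172) and fl b (208), are the parental types, so the F1 was + + / fl b.
The recombinant classes are + b and fl +: 9 + 11 = 20.
Recombination frequency = 20/400 = 0.0500 ≈ 5.0%, i.e. 5.0 centimorgans.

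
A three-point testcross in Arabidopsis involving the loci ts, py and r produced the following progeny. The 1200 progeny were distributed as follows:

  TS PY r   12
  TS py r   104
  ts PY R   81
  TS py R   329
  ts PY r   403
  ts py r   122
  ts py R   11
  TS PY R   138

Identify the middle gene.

ts

The two most frequent reciprocal classes, ts PY r and TS py R, are the parental types, so the F1 was ts PY r / TS py R.
The two rarest classes, TS PY r and ts py R, are the double crossovers. Comparing them with the parentals, only the ts allele has switched, so ts is the middle locus and the order is r – ts – py.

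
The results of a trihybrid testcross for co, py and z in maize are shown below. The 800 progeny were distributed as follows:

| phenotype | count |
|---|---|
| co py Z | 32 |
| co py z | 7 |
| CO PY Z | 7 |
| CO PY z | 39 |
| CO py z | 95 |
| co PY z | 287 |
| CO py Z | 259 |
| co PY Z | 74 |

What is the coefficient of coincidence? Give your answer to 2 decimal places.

0.72

The two most frequent reciprocal classes, co PY z and CO py Z, are the parental types, so the F1 was co PY z / CO py Z.
The two rarest classes, co py z and CO PY Z, are the double crossovers. Comparing them with the parentals, only the py allele has switched, so py is the middle locus and the order is co – py – z.
co–py: (71 + 14)/800 = 0.1062; py–z: (169 + 14)/800 = 0.2288.
Expected DCO frequency = 0.1062 × 0.2288 ≈ 0.02430; observed = 14/800 ≈ 0.01750.
Coefficient of coincidence = 0.01750/0.02430 ≈ 0.72.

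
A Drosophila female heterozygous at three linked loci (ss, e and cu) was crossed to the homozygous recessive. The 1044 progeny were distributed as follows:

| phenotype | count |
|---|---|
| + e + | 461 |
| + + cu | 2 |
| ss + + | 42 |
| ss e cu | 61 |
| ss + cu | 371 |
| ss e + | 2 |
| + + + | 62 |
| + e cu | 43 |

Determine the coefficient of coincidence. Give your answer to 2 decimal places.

0.37

The two most frequent reciprocal classes, + e + and ss + cu, are the parental types, so the F1 was + e + / ss + cu.
The two rarest classes, ss e + and + + cu, are the double crossovers. Comparing them with the parentals, only the ss allele has switched, so ss is the middle locus and the order is cu – ss – e.
cu–ss: (85 + 4)/1044 = 0.0852; ss–e: (123 + 4)/1044 = 0.1216.
Expected DCO frequency = 0.0852 × 0.1216 ≈ 0.01036; observed = 4/1044 ≈ 0.00383.
Coefficient of coincidence = 0.00383/0.01036 ≈ 0.37.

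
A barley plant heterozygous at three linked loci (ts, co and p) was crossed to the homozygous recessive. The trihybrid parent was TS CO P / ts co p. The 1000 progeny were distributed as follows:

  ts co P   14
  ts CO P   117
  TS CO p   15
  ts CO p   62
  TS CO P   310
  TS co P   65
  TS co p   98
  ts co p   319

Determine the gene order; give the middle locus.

p

The two rarest classes, TS CO p and ts co P, are the double crossovers. Comparing them with the parentals, only the p allele has switched, so p is the middle locus and the order is ts – p – co.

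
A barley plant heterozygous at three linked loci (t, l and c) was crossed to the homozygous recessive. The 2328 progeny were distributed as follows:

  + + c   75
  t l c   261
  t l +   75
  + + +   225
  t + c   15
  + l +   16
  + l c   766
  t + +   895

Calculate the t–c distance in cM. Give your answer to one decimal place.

The two most frequent reciprocal classes, t + + and + l c, are the parental types, so the F1 was t + + / + l c.
The two rarest classes, t + c and + l +, are the double crossovers. Comparing them with the parentals, only the c allele has switched, so c is the middle locus and the order is t – c – l.
Crossovers in the t–c interval produce the single-crossover classes + + + and t l c (225 + 261 = 486) plus the double crossovers (31).
RF(t–c) = (486 + 31) / 2328 = 517/2328 = 0.2221 → 22.2 cM.

22.2 cM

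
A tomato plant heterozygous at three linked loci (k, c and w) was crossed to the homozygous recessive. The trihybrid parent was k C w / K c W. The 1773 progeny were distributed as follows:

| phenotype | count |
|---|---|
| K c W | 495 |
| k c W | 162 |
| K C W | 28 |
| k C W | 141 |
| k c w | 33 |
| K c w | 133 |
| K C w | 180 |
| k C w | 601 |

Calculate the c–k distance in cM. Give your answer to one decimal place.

22.7 cM

The two rarest classes, k c w and K C W, are the double crossovers. Comparing them with the parentals, only the c allele has switched, so c is the middle locus and the order is k – c – w.
Crossovers in the k–c interval produce the single-crossover classes K C w and k c W (180 + 162 = 342) plus the double crossovers (61).
RF(k–c) = (342 + 61) / 1773 = 403/1773 = 0.2273 → 22.7 cM.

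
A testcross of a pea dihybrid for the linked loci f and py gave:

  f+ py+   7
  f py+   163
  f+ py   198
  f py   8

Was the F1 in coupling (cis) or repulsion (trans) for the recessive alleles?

trans

The two most frequent classes are f+ py (198) and f py+ (163); these are the parental (non-recombinant) types.
So the F1 carried f+ py on one chromosome and f py+ on the other — the recessive alleles are on opposite chromosomes (trans / repulsion).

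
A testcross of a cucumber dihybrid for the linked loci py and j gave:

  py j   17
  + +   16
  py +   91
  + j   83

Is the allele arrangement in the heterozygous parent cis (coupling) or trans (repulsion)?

The two most frequent classes are + j (83) and py + (91); these are the parental (non-recombinant) types.
So the F1 carried + j on one chromosome and py + on the other — the recessive alleles are on opposite chromosomes (trans / repulsion).

trans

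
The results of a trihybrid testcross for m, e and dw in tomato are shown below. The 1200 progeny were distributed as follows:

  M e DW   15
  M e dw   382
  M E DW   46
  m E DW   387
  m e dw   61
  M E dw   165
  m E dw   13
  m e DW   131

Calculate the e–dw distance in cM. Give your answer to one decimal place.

The two most frequent reciprocal classes, m E DW and M e dw, are the parental types, so the F1 was m E DW / M e dw.
The two rarest classes, m E dw and M e DW, are the double crossovers. Comparing them with the parentals, only the dw allele has switched, so dw is the middle locus and the order is m – dw – e.
Crossovers in the dw–e interval produce the single-crossover classes m e DW and M E dw (131 + 165 = 296) plus the double crossovers (28).
RF(dw–e) = (296 + 28) / 1200 = 324/1200 = 0.2700 → 27.0 cM.

27.0 cM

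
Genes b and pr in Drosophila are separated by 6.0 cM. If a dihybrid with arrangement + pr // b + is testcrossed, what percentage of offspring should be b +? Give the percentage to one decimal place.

A map distance of 6.0 cM corresponds to a recombination frequency of 0.060.
The F1 is + pr / b +, so b + is a parental gamete class with expected frequency (1 − r)/2 = 0.940/2 = 0.4700.
That is 0.4700 = 47.0% of the progeny.

47.0%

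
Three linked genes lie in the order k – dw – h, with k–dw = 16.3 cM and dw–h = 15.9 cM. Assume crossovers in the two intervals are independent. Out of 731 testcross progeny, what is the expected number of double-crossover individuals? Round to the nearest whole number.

19

Map distances give recombination frequencies of 0.163 and 0.159 for the two intervals.
With no interference, expected double-crossover frequency = 0.163 × 0.159 = 0.02592.
Expected number = 0.02592 × 731 = 18.95 ≈ 19.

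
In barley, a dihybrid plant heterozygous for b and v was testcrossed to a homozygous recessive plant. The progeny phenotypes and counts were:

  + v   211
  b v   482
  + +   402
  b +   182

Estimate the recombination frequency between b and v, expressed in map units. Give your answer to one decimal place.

30.8 map units

The two most frequent classes, + + (402) and b v (482), are the parental types, so the F1 was + + / b v.
The recombinant classes are + v and b +: 211 + 182 = 393.
Recombination frequency = 393/1277 = 0.3078 ≈ 30.8%, i.e. 30.8 map units.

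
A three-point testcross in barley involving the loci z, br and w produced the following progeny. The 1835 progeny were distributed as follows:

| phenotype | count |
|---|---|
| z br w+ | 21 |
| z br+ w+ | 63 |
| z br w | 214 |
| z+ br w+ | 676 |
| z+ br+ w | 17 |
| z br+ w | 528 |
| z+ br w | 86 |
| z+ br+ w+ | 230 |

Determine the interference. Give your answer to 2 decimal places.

The two most frequent reciprocal classes, z+ br w+ and z br+ w, are the parental types, so the F1 was z+ br w+ / z br+ w.
The two rarest classes, z br w+ and z+ br+ w, are the double crossovers. Comparing them with the parentals, only the z allele has switched, so z is the middle locus and the order is br – z – w.
br–z: (444 + 38)/1835 = 0.2627; z–w: (149 + 38)/1835 = 0.1019.
Expected DCO frequency = 0.2627 × 0.1019 ≈ 0.02677; observed = 38/1835 ≈ 0.02071.
Coefficient of coincidence = 0.02071/0.02677 ≈ 0.77; interference = 1 − 0.77 = 0.23.

0.23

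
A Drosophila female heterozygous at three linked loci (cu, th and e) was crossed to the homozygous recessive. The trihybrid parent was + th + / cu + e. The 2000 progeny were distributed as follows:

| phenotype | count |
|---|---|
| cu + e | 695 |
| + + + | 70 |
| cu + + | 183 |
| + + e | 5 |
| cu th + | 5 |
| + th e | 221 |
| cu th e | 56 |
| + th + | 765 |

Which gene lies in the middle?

The two rarest classes, cu th + and + + e, are the double crossovers. Comparing them with the parentals, only the cu allele has switched, so cu is the middle locus and the order is e – cu – th.

cu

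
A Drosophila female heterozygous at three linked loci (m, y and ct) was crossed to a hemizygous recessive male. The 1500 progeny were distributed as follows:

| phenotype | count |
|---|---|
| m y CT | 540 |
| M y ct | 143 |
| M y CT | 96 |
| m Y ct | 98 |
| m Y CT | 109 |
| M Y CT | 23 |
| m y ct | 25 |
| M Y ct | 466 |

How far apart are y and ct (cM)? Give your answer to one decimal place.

The two most frequent reciprocal classes, m y CT and M Y ct, are the parental types, so the F1 was m y CT / M Y ct.
The two rarest classes, m y ct and M Y CT, are the double crossovers. Comparing them with the parentals, only the ct allele has switched, so ct is the middle locus and the order is m – ct – y.
Crossovers in the ct–y interval produce the single-crossover classes m Y CT and M y ct (109 + 143 = 252) plus the double crossovers (48).
RF(ct–y) = (252 + 48) / 1500 = 300/1500 = 0.2000 → 20.0 cM.

20.0 cM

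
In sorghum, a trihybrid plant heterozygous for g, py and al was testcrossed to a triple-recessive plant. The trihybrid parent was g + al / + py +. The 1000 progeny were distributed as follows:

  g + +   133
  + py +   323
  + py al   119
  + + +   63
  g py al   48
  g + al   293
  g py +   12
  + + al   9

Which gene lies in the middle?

g

The two rarest classes, + + al and g py +, are the double crossovers. Comparing them with the parentals, only the g allele has switched, so g is the middle locus and the order is py – g – al.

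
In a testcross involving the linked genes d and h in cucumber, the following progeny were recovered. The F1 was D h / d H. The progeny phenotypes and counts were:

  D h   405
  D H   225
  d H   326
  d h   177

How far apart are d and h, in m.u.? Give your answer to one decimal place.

35.5 m.u.

The recombinant classes are D H and d h: 225 + 177 = 402.
Recombination frequency = 402/1133 = 0.3548 ≈ 35.5%, i.e. 35.5 m.u.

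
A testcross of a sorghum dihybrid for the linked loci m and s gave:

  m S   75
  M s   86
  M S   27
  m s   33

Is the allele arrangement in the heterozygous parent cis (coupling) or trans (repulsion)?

The two most frequent classes are M s (86) and m S (75); these are the parental (non-recombinant) types.
So the F1 carried M s on one chromosome and m S on the other — the recessive alleles are on opposite chromosomes (trans / repulsion).

trans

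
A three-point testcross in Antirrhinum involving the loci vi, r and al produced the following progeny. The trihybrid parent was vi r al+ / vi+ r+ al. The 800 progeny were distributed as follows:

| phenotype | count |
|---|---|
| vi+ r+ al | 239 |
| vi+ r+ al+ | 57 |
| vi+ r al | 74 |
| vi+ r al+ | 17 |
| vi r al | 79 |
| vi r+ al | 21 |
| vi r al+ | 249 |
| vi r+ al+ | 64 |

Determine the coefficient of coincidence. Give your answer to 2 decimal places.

The two rarest classes, vi+ r al+ and vi r+ al, are the double crossovers. Comparing them with the parentals, only the vi allele has switched, so vi is the middle locus and the order is al – vi – r.
al–vi: (136 + 38)/800 = 0.2175; vi–r: (138 + 38)/800 = 0.2200.
Expected DCO frequency = 0.2175 × 0.2200 ≈ 0.04785; observed = 38/800 ≈ 0.04750.
Coefficient of coincidence = 0.04750/0.04785 ≈ 0.99.

0.99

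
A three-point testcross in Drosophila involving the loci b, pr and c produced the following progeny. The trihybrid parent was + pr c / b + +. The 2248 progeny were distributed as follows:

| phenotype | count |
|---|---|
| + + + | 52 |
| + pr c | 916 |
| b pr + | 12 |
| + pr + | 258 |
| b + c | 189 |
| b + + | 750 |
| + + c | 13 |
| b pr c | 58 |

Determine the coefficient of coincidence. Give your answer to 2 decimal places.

0.88

The two rarest classes, + + c and b pr +, are the double crossovers. Comparing them with the parentals, only the pr allele has switched, so pr is the middle locus and the order is b – pr – c.
b–pr: (110 + 25)/2248 = 0.0601; pr–c: (447 + 25)/2248 = 0.2100.
Expected DCO frequency = 0.0601 × 0.2100 ≈ 0.01262; observed = 25/2248 ≈ 0.01112.
Coefficient of coincidence = 0.01112/0.01262 ≈ 0.88.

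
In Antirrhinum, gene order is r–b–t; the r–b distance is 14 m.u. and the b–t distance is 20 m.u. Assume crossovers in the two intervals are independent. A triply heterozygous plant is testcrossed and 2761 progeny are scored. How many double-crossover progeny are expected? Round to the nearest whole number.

Map distances give recombination frequencies of 0.140 and 0.200 for the two intervals.
With no interference, expected double-crossover frequency = 0.140 × 0.200 = 0.02800.
Expected number = 0.02800 × 2761 = 77.31 ≈ 77.

77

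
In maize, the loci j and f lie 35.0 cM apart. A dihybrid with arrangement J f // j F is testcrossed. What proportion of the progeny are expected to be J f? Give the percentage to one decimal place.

A map distance of 35.0 cM corresponds to a recombination frequency of 0.350.
The F1 is J f / j F, so J f is a parental gamete class with expected frequency (1 − r)/2 = 0.650/2 = 0.3250.
That is 0.3250 = 32.5% of the progeny.

32.5%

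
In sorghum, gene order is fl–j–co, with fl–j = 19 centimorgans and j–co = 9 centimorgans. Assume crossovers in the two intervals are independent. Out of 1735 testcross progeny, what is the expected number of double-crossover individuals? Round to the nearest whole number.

Map distances give recombination frequencies of 0.190 and 0.090 for the two intervals.
With no interference, expected double-crossover frequency = 0.190 × 0.090 = 0.01710.
Expected number = 0.01710 × 1735 = 29.67 ≈ 30.

30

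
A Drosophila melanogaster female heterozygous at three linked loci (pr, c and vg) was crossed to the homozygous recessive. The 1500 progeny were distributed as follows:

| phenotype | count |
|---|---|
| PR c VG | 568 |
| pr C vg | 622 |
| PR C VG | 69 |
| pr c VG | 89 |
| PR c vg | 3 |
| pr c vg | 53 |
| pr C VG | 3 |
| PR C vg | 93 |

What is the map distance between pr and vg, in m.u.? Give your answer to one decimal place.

12.5 m.u.

The two most frequent reciprocal classes, pr C vg and PR c VG, are the parental types, so the F1 was pr C vg / PR c VG.
The two rarest classes, pr C VG and PR c vg, are the double crossovers. Comparing them with the parentals, only the vg allele has switched, so vg is the middle locus and the order is pr – vg – c.
Crossovers in the pr–vg interval produce the single-crossover classes PR C vg and pr c VG (93 + 89 = 182) plus the double crossovers (6).
RF(pr–vg) = (182 + 6) / 1500 = 188/1500 = 0.1253 → 12.5 m.u.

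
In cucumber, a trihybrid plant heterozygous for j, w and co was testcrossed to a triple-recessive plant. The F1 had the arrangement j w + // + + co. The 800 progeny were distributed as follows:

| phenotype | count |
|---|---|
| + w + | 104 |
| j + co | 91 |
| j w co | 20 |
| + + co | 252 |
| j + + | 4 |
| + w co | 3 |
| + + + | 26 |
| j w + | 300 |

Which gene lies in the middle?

The two rarest classes, j + + and + w co, are the double crossovers. Comparing them with the parentals, only the w allele has switched, so w is the middle locus and the order is j – w – co.

w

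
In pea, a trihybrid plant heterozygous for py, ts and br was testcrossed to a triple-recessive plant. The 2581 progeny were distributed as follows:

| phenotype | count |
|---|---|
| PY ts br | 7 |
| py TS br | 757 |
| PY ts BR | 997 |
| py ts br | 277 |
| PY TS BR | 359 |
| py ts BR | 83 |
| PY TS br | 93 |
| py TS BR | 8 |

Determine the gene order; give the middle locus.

The two most frequent reciprocal classes, PY ts BR and py TS br, are the parental types, so the F1 was PY ts BR / py TS br.
The two rarest classes, PY ts br and py TS BR, are the double crossovers. Comparing them with the parentals, only the br allele has switched, so br is the middle locus and the order is ts – br – py.

br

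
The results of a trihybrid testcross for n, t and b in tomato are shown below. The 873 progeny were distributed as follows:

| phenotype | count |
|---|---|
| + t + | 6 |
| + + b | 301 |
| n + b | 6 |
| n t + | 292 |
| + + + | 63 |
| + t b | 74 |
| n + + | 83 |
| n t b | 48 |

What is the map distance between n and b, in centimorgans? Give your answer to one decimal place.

The two most frequent reciprocal classes, n t + and + + b, are the parental types, so the F1 was n t + / + + b.
The two rarest classes, + t + and n + b, are the double crossovers. Comparing them with the parentals, only the n allele has switched, so n is the middle locus and the order is t – n – b.
Crossovers in the n–b interval produce the single-crossover classes n t b and + + + (48 + 63 = 111) plus the double crossovers (12).
RF(n–b) = (111 + 12) / 873 = 123/873 = 0.1409 → 14.1 centimorgans.

14.1 centimorgans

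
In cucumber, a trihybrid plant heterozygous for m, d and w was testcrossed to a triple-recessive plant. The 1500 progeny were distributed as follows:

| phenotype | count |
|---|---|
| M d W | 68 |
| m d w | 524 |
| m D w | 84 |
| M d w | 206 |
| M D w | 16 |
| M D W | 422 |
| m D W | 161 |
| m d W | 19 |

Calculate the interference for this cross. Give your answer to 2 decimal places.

0.30

The two most frequent reciprocal classes, m d w and M D W, are the parental types, so the F1 was m d w / M D W.
The two rarest classes, m d W and M D w, are the double crossovers. Comparing them with the parentals, only the w allele has switched, so w is the middle locus and the order is m – w – d.
m–w: (367 + 35)/1500 = 0.2680; w–d: (152 + 35)/1500 = 0.1247.
Expected DCO frequency = 0.2680 × 0.1247 ≈ 0.03342; observed = 35/1500 ≈ 0.02333.
Coefficient of coincidence = 0.02333/0.03342 ≈ 0.70; interference = 1 − 0.70 = 0.30.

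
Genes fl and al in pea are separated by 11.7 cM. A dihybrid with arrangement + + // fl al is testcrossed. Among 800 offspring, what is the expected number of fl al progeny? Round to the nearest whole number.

A map distance of 11.7 cM corresponds to a recombination frequency of 0.117.
The F1 is + + / fl al, so fl al is a parental gamete class with expected frequency (1 − r)/2 = 0.883/2 = 0.4415.
Expected number = 0.4415 × 800 = 353.20 ≈ 353.

353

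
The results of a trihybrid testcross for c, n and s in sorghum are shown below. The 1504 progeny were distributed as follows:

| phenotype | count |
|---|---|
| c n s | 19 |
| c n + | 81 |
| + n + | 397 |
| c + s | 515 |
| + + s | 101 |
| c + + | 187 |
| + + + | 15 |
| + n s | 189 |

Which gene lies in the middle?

n

The two most frequent reciprocal classes, + n + and c + s, are the parental types, so the F1 was + n + / c + s.
The two rarest classes, + + + and c n s, are the double crossovers. Comparing them with the parentals, only the n allele has switched, so n is the middle locus and the order is s – n – c.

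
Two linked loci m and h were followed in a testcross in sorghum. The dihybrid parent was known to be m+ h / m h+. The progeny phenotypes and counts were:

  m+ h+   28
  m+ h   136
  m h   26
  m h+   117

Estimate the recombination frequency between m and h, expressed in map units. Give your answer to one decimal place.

The recombinant classes are m+ h+ and m h: 28 + 26 = 54.
Recombination frequency = 54/307 = 0.1759 ≈ 17.6%, i.e. 17.6 map units.

17.6 map units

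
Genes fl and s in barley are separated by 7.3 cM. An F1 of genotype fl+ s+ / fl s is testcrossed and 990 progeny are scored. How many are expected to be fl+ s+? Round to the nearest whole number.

A map distance of 7.3 cM corresponds to a recombination frequency of 0.073.
The F1 is fl+ s+ / fl s, so fl+ s+ is a parental gamete class with expected frequency (1 − r)/2 = 0.927/2 = 0.4635.
Expected number = 0.4635 × 990 = 458.87 ≈ 459.

459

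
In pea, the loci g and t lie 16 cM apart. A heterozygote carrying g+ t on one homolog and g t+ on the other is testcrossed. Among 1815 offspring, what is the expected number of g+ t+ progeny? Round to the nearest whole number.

145

A map distance of 16 cM corresponds to a recombination frequency of 0.160.
The F1 is g+ t / g t+, so g+ t+ is a recombinant gamete class with expected frequency r/2 = 0.160/2 = 0.0800.
Expected number = 0.0800 × 1815 = 145.20 ≈ 145.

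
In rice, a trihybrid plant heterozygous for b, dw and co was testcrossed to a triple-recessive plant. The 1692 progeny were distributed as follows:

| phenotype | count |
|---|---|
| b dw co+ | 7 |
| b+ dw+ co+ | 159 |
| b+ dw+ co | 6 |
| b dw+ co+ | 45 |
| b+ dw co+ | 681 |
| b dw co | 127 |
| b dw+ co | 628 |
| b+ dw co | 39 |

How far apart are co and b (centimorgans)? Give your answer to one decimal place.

5.7 centimorgans

The two most frequent reciprocal classes, b+ dw co+ and b dw+ co, are the parental types, so the F1 was b+ dw co+ / b dw+ co.
The two rarest classes, b dw co+ and b+ dw+ co, are the double crossovers. Comparing them with the parentals, only the b allele has switched, so b is the middle locus and the order is dw – b – co.
Crossovers in the b–co interval produce the single-crossover classes b+ dw co and b dw+ co+ (39 + 45 = 84) plus the double crossovers (13).
RF(b–co) = (84 + 13) / 1692 = 97/1692 = 0.0573 → 5.7 centimorgans.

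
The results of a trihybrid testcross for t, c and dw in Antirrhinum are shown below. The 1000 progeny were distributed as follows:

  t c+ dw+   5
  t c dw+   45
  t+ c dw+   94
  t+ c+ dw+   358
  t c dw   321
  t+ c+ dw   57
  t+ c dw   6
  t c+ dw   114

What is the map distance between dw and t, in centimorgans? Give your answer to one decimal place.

11.3 centimorgans

The two most frequent reciprocal classes, t+ c+ dw+ and t c dw, are the parental types, so the F1 was t+ c+ dw+ / t c dw.
The two rarest classes, t c+ dw+ and t+ c dw, are the double crossovers. Comparing them with the parentals, only the t allele has switched, so t is the middle locus and the order is dw – t – c.
Crossovers in the dw–t interval produce the single-crossover classes t+ c+ dw and t c dw+ (57 + 45 = 102) plus the double crossovers (11).
RF(dw–t) = (102 + 11) / 1000 = 113/1000 = 0.1130 → 11.3 centimorgans.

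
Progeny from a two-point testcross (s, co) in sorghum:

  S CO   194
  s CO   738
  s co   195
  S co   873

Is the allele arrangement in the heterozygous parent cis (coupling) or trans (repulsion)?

trans

The two most frequent classes are S co (873) and s CO (738); these are the parental (non-recombinant) types.
So the F1 carried S co on one chromosome and s CO on the other — the recessive alleles are on opposite chromosomes (trans / repulsion).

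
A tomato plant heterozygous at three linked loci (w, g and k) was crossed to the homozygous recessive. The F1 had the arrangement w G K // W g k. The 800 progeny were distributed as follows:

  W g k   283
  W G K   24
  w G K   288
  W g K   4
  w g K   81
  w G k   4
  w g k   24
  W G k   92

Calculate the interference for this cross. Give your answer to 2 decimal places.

0.37

The two rarest classes, w G k and W g K, are the double crossovers. Comparing them with the parentals, only the k allele has switched, so k is the middle locus and the order is w – k – g.
w–k: (48 + 8)/800 = 0.0700; k–g: (173 + 8)/800 = 0.2263.
Expected DCO frequency = 0.0700 × 0.2263 ≈ 0.01584; observed = 8/800 ≈ 0.01000.
Coefficient of coincidence = 0.01000/0.01584 ≈ 0.63; interference = 1 − 0.63 = 0.37.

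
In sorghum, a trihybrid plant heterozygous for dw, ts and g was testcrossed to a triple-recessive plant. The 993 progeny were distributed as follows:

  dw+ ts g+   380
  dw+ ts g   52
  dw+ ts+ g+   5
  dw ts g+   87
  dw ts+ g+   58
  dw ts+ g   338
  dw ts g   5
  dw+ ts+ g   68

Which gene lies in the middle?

The two most frequent reciprocal classes, dw+ ts g+ and dw ts+ g, are the parental types, so the F1 was dw+ ts g+ / dw ts+ g.
The two rarest classes, dw+ ts+ g+ and dw ts g, are the double crossovers. Comparing them with the parentals, only the ts allele has switched, so ts is the middle locus and the order is g – ts – dw.

ts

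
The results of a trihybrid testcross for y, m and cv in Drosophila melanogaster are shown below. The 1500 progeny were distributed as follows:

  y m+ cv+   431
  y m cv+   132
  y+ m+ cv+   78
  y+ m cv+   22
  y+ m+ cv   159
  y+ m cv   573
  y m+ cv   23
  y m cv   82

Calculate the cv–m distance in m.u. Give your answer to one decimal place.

22.4 m.u.

The two most frequent reciprocal classes, y+ m cv and y m+ cv+, are the parental types, so the F1 was y+ m cv / y m+ cv+.
The two rarest classes, y+ m cv+ and y m+ cv, are the double crossovers. Comparing them with the parentals, only the cv allele has switched, so cv is the middle locus and the order is y – cv – m.
Crossovers in the cv–m interval produce the single-crossover classes y+ m+ cv and y m cv+ (159 + 132 = 291) plus the double crossovers (45).
RF(cv–m) = (291 + 45) / 1500 = 336/1500 = 0.2240 → 22.4 m.u.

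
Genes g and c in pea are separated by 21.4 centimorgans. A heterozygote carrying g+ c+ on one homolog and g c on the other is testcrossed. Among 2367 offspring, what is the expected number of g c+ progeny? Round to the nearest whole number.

253

A map distance of 21.4 centimorgans corresponds to a recombination frequency of 0.214.
The F1 is g+ c+ / g c, so g c+ is a recombinant gamete class with expected frequency r/2 = 0.214/2 = 0.1070.
Expected number = 0.1070 × 2367 = 253.27 ≈ 253.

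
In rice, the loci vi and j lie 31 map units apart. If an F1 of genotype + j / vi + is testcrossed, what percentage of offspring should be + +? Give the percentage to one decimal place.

15.5%

A map distance of 31 map units corresponds to a recombination frequency of 0.310.
The F1 is + j / vi +, so + + is a recombinant gamete class with expected frequency r/2 = 0.310/2 = 0.1550.
That is 0.1550 = 15.5% of the progeny.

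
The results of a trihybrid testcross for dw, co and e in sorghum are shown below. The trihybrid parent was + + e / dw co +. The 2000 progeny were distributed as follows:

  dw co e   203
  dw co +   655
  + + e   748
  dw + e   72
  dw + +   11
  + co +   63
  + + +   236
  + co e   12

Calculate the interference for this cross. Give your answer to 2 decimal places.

The two rarest classes, + co e and dw + +, are the double crossovers. Comparing them with the parentals, only the co allele has switched, so co is the middle locus and the order is e – co – dw.
e–co: (439 + 23)/2000 = 0.2310; co–dw: (135 + 23)/2000 = 0.0790.
Expected DCO frequency = 0.2310 × 0.0790 ≈ 0.01825; observed = 23/2000 ≈ 0.01150.
Coefficient of coincidence = 0.01150/0.01825 ≈ 0.63; interference = 1 − 0.63 = 0.37.

0.37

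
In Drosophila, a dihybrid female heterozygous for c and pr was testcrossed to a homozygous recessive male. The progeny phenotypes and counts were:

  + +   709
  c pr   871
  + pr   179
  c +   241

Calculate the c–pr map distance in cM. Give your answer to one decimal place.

The two most frequent classes, + + (709) and c pr (871), are the parental types, so the F1 was + + / c pr.
The recombinant classes are + pr and c +: 179 + 241 = 420.
Recombination frequency = 420/2000 = 0.2100 ≈ 21.0%, i.e. 21.0 cM.

21.0 cM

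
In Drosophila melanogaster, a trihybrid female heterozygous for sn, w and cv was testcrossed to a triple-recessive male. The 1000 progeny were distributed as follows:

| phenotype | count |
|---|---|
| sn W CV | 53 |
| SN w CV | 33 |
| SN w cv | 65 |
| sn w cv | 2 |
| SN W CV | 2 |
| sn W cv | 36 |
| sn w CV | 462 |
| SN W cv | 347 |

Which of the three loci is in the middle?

The two most frequent reciprocal classes, SN W cv and sn w CV, are the parental types, so the F1 was SN W cv / sn w CV.
The two rarest classes, SN W CV and sn w cv, are the double crossovers. Comparing them with the parentals, only the cv allele has switched, so cv is the middle locus and the order is sn – cv – w.

cv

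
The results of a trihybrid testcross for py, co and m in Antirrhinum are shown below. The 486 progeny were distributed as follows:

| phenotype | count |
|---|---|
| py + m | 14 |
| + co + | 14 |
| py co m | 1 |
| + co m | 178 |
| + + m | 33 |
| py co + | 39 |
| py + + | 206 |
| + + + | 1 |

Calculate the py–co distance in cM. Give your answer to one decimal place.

15.2 cM

The two most frequent reciprocal classes, py + + and + co m, are the parental types, so the F1 was py + + / + co m.
The two rarest classes, + + + and py co m, are the double crossovers. Comparing them with the parentals, only the py allele has switched, so py is the middle locus and the order is m – py – co.
Crossovers in the py–co interval produce the single-crossover classes py co + and + + m (39 + 33 = 72) plus the double crossovers (2).
RF(py–co) = (72 + 2) / 486 = 74/486 = 0.1523 → 15.2 cM.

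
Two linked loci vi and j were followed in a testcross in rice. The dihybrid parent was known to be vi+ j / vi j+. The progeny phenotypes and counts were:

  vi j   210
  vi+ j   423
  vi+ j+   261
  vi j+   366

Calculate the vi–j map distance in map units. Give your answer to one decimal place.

37.4 map units

The recombinant classes are vi+ j+ and vi j: 261 + 210 = 471.
Recombination frequency = 471/1260 = 0.3738 ≈ 37.4%, i.e. 37.4 map units.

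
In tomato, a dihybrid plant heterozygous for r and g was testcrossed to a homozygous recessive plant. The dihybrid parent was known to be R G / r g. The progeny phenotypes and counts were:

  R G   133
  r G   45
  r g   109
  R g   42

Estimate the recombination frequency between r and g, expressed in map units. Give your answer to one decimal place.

26.4 map units

The recombinant classes are R g and r G: 42 + 45 = 87.
Recombination frequency = 87/329 = 0.2644 ≈ 26.4%, i.e. 26.4 map units.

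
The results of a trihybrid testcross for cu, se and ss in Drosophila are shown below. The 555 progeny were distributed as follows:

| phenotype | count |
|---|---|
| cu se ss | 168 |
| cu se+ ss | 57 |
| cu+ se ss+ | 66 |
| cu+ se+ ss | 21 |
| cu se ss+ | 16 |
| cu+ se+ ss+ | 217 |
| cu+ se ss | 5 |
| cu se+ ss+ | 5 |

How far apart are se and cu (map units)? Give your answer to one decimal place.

24.0 map units

The two most frequent reciprocal classes, cu se ss and cu+ se+ ss+, are the parental types, so the F1 was cu se ss / cu+ se+ ss+.
The two rarest classes, cu+ se ss and cu se+ ss+, are the double crossovers. Comparing them with the parentals, only the cu allele has switched, so cu is the middle locus and the order is ss – cu – se.
Crossovers in the cu–se interval produce the single-crossover classes cu se+ ss and cu+ se ss+ (57 + 66 = 123) plus the double crossovers (10).
RF(cu–se) = (123 + 10) / 555 = 133/555 = 0.2396 → 24.0 map units.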